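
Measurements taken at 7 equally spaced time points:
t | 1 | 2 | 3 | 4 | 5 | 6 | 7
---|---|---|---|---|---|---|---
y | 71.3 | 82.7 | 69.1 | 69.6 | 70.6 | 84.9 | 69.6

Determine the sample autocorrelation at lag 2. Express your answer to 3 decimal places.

Mean ȳ = (71.3 + 82.7 + 69.1 + 69.6 + 70.6 + 84.9 + 69.6)/7 = 73.9714
Deviations from mean: -2.6714, 8.7286, -4.8714, -4.3714, -3.3714, 10.9286, -4.3714
Numerator Σ_{t=1}^{5}(y_t−ȳ)(y_{t+2}−ȳ) = -41.7545
Denominator Σ(y_t−ȳ)² = 276.0743
r_2 = -41.7545 / 276.0743 = -0.151

-0.151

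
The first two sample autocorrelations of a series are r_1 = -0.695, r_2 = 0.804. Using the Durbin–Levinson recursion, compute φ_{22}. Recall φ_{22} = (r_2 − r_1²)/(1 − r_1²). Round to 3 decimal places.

0.621

φ_{22} = (r_2 − r_1²) / (1 − r_1²)
r_1² = (-0.695)² = 0.483025
Numerator = 0.804 − 0.4830 = 0.3210; denominator = 1 − 0.4830 = 0.5170
φ_{22} = 0.3210 / 0.5170 = 0.621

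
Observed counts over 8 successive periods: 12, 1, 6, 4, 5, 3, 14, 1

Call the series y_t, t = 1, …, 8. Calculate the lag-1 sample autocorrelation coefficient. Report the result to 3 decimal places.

Mean ȳ = (12 + 1 + 6 + 4 + 5 + 3 + 14 + 1)/8 = 5.7500
Numerator Σ_{t=1}^{7}(y_t−ȳ)(y_{t+1}−ȳ) = -89.8125
Denominator Σ(y_t−ȳ)² = 163.5000
r_1 = -89.8125 / 163.5000 = -0.549

-0.549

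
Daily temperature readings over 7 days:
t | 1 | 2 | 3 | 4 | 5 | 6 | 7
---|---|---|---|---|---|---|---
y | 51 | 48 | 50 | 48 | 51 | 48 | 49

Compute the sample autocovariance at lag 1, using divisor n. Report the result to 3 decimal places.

Mean ȳ = (51 + 48 + 50 + 48 + 51 + 48 + 49)/7 = 49.2857
Deviations: 1.7143, -1.2857, 0.7143, -1.2857, 1.7143, -1.2857, -0.2857
Σ_{t=1}^{6}(y_t−ȳ)(y_{t+1}−ȳ) = -8.0816
γ_1 = -8.0816 / 7 = -1.155

-1.155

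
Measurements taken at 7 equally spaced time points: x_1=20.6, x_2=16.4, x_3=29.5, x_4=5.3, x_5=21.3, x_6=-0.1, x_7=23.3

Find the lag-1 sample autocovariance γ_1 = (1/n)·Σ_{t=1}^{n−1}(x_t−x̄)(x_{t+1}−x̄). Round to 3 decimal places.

Mean x̄ = (20.6 + 16.4 + 29.5 + 5.3 + 21.3 − 0.1 + 23.3)/7 = 16.6143
Σ_{t=1}^{6}(x_t−x̄)(x_{t+1}−x̄) = -392.4888
γ_1 = -392.4888 / 7 = -56.070

-56.070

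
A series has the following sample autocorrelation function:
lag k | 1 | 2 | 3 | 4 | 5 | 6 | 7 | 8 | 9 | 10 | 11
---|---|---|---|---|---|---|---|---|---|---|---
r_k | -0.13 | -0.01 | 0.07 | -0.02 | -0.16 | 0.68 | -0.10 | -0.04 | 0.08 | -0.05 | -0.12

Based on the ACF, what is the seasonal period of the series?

6

The largest autocorrelation is r_6 = 0.68; the remaining lags stay at or below 0.08.
The dominant spike at lag 6 indicates a seasonal period of 6.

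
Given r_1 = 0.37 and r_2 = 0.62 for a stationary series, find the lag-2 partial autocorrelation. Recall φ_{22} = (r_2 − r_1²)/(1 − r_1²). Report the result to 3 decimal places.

φ_{22} = (r_2 − r_1²) / (1 − r_1²)
r_1² = (0.37)² = 0.1369
Numerator = 0.62 − 0.1369 = 0.4831; denominator = 1 − 0.1369 = 0.8631
φ_{22} = 0.4831 / 0.8631 = 0.560

0.560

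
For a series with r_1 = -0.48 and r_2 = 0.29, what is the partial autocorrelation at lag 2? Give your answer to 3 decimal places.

0.077

φ_{22} = (r_2 − r_1²) / (1 − r_1²)
r_1² = (-0.48)² = 0.2304
Numerator = 0.29 − 0.2304 = 0.0596; denominator = 1 − 0.2304 = 0.7696
φ_{22} = 0.0596 / 0.7696 = 0.077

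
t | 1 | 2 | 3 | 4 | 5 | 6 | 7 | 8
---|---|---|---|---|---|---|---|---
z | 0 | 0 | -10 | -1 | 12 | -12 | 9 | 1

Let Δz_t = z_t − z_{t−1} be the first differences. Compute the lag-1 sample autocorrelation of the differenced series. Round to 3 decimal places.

-0.670

First differences Δz: 0, -10, 9, 13, -24, 21, -8
Mean of differences = 0.1429
Numerator Σ(Δz_t−Δz̄)(Δz_{t+1}−Δz̄) = -958.3061
Denominator Σ(Δz_t−Δz̄)² = 1430.8571
r_1(Δz) = -958.3061 / 1430.8571 = -0.670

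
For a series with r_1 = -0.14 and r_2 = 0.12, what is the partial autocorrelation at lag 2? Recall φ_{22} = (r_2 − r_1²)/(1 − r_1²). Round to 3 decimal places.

φ_{22} = (r_2 − r_1²) / (1 − r_1²)
r_1² = (-0.14)² = 0.0196
Numerator = 0.12 − 0.0196 = 0.1004; denominator = 1 − 0.0196 = 0.9804
φ_{22} = 0.1004 / 0.9804 = 0.102

0.102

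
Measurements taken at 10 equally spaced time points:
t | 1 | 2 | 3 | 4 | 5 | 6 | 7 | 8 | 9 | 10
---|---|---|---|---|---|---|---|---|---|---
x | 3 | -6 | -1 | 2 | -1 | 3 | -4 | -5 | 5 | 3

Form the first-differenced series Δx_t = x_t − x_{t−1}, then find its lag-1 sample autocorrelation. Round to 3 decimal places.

First differences Δx: -9, 5, 3, -3, 4, -7, -1, 10, -2
Mean of differences = 0.0000
Numerator Σ(Δx_t−Δx̄)(Δx_{t+1}−Δx̄) = -102.0000
Denominator Σ(Δx_t−Δx̄)² = 294.0000
r_1(Δx) = -102.0000 / 294.0000 = -0.347

-0.347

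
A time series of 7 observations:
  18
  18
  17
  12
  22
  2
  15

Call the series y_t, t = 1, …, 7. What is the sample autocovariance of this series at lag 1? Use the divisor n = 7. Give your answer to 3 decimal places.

Mean ȳ = (18 + 18 + 17 + 12 + 22 + 2 + 15)/7 = 14.8571
Deviations: 3.1429, 3.1429, 2.1429, -2.8571, 7.1429, -12.8571, 0.1429
Σ_{t=1}^{6}(y_t−ȳ)(y_{t+1}−ȳ) = -103.5918
γ_1 = -103.5918 / 7 = -14.799

-14.799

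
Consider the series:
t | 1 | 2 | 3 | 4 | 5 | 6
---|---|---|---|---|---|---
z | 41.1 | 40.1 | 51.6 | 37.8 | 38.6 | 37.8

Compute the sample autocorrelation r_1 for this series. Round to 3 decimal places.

-0.208

Mean z̄ = (41.1 + 40.1 + 51.6 + 37.8 + 38.6 + 37.8)/6 = 41.1667
Deviations from mean: -0.0667, -1.0667, 10.4333, -3.3667, -2.5667, -3.3667
Σ(z_t−z̄)(z_{t+1}−z̄) = (0.0711) + (-11.1289) + (-35.1256) + (8.6411) + (8.6411) = -28.9011
Denominator Σ(z_t−z̄)² = 139.2533
r_1 = -28.9011 / 139.2533 = -0.208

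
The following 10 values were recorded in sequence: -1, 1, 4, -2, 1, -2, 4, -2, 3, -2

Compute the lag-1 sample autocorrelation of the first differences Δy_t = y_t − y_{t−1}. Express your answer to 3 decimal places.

First differences Δy: 2, 3, -6, 3, -3, 6, -6, 5, -5
Mean of differences = -0.1111
Numerator Σ(Δy_t−Δȳ)(Δy_{t+1}−Δȳ) = -147.7901
Denominator Σ(Δy_t−Δȳ)² = 188.8889
r_1(Δy) = -147.7901 / 188.8889 = -0.782

-0.782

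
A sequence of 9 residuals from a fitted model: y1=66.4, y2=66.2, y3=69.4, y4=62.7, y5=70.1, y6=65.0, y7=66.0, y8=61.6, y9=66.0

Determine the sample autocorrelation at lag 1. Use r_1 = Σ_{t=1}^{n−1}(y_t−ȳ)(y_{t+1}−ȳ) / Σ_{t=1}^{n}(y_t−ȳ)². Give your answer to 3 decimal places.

Mean ȳ = (66.4 + 66.2 + 69.4 + 62.7 + 70.1 + 65.0 + 66.0 + 61.6 + 66.0)/9 = 65.9333
Numerator Σ_{t=1}^{8}(y_t−ȳ)(y_{t+1}−ȳ) = -28.1611
Denominator Σ(y_t−ȳ)² = 59.7800
r_1 = -28.1611 / 59.7800 = -0.471

-0.471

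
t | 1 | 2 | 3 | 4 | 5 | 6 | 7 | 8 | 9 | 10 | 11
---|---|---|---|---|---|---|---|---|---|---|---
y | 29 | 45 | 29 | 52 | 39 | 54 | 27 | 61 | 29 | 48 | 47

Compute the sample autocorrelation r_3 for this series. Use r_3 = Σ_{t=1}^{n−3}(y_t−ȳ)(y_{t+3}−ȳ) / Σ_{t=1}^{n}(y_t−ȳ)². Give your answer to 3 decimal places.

Mean ȳ = (29 + 45 + 29 + 52 + 39 + 54 + 27 + 61 + 29 + 48 + 47)/11 = 41.8182
Numerator Σ_{t=1}^{8}(y_t−ȳ)(y_{t+3}−ȳ) = -648.9174
Denominator Σ(y_t−ȳ)² = 1415.6364
r_3 = -648.9174 / 1415.6364 = -0.458

-0.458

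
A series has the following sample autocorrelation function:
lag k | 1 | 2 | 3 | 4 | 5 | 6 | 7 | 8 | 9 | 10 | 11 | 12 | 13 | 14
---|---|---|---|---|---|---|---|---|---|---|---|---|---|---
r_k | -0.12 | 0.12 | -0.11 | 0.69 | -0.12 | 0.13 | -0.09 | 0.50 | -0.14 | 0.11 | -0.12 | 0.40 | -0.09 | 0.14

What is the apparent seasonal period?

4

The largest autocorrelation is r_4 = 0.69, with weaker echoes at lags 8 (0.50) and 12 (0.40); the remaining lags stay at or below 0.14.
The dominant spike at lag 4 indicates a seasonal period of 4.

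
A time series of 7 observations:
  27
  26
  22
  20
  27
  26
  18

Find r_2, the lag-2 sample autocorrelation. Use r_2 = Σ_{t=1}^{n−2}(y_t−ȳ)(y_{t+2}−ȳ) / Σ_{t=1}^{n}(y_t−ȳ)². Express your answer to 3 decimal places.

-0.577

Mean ȳ = (27 + 26 + 22 + 20 + 27 + 26 + 18)/7 = 23.7143
Deviations from mean: 3.2857, 2.2857, -1.7143, -3.7143, 3.2857, 2.2857, -5.7143
Σ(y_t−ȳ)(y_{t+2}−ȳ) = (-5.6327) + (-8.4898) + (-5.6327) + (-8.4898) + (-18.7755) = -47.0204
Denominator Σ(y_t−ȳ)² = 81.4286
r_2 = -47.0204 / 81.4286 = -0.577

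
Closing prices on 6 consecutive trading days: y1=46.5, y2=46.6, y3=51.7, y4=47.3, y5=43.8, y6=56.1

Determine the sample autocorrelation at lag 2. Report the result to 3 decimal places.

Mean ȳ = (46.5 + 46.6 + 51.7 + 47.3 + 43.8 + 56.1)/6 = 48.6667
Deviations from mean: -2.1667, -2.0667, 3.0333, -1.3667, -4.8667, 7.4333
Σ(y_t−ȳ)(y_{t+2}−ȳ) = (-6.5722) + (2.8244) + (-14.7622) + (-10.1589) = -28.6689
Denominator Σ(y_t−ȳ)² = 98.9733
r_2 = -28.6689 / 98.9733 = -0.290

-0.290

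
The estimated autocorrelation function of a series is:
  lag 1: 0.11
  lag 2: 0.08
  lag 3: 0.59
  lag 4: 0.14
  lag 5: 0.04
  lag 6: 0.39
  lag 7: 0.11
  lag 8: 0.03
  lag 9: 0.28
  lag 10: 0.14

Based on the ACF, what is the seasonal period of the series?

3

The largest autocorrelation is r_3 = 0.59, with weaker echoes at lags 6 (0.39) and 9 (0.28); the remaining lags stay at or below 0.14.
The dominant spike at lag 3 indicates a seasonal period of 3.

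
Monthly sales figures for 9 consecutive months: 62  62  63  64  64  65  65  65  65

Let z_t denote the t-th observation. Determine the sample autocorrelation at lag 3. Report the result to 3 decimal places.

Mean z̄ = (62 + 62 + 63 + 64 + 64 + 65 + 65 + 65 + 65)/9 = 63.8889
Σ(z_t−z̄)(z_{t+3}−z̄) = (-0.2099) + (-0.2099) + (-0.9877) + (0.1235) + (0.1235) + (1.2346) = 0.0741
Denominator Σ(z_t−z̄)² = 12.8889
r_3 = 0.0741 / 12.8889 = 0.006

0.006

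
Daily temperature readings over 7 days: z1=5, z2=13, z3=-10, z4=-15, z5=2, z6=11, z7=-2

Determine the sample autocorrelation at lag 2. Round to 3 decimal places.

Mean z̄ = (5 + 13 − 10 − 15 + 2 + 11 − 2)/7 = 0.5714
Numerator Σ_{t=1}^{5}(z_t−z̄)(z_{t+2}−z̄) = -421.5102
Denominator Σ(z_t−z̄)² = 645.7143
r_2 = -421.5102 / 645.7143 = -0.653

-0.653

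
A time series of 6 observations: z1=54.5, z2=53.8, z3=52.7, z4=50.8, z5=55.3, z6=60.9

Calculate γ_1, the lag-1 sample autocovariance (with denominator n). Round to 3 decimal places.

1.825

Mean z̄ = (54.5 + 53.8 + 52.7 + 50.8 + 55.3 + 60.9)/6 = 54.6667
Σ_{t=1}^{5}(z_t−z̄)(z_{t+1}−z̄) = 10.9522
γ_1 = 10.9522 / 6 = 1.825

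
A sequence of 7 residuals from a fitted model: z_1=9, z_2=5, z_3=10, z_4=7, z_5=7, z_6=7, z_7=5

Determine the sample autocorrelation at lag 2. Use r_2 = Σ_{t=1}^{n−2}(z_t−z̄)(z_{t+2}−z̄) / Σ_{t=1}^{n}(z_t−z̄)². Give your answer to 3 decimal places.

Mean z̄ = (9 + 5 + 10 + 7 + 7 + 7 + 5)/7 = 7.1429
Deviations from mean: 1.8571, -2.1429, 2.8571, -0.1429, -0.1429, -0.1429, -2.1429
Σ(z_t−z̄)(z_{t+2}−z̄) = (5.3061) + (0.3061) + (-0.4082) + (0.0204) + (0.3061) = 5.5306
Denominator Σ(z_t−z̄)² = 20.8571
r_2 = 5.5306 / 20.8571 = 0.265

0.265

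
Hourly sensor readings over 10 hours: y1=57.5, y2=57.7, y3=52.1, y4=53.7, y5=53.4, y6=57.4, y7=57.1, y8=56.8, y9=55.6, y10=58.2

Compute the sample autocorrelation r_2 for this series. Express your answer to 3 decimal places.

Mean ȳ = (57.5 + 57.7 + 52.1 + 53.7 + 53.4 + 57.4 + 57.1 + 56.8 + 55.6 + 58.2)/10 = 55.9500
Numerator Σ_{t=1}^{8}(y_t−ȳ)(y_{t+2}−ȳ) = -3.5400
Denominator Σ(y_t−ȳ)² = 41.1850
r_2 = -3.5400 / 41.1850 = -0.086

-0.086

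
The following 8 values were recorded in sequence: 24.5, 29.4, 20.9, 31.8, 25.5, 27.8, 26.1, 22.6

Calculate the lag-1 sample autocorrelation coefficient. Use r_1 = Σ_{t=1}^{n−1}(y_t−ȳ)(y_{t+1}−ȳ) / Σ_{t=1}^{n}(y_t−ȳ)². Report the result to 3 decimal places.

-0.637

Mean ȳ = (24.5 + 29.4 + 20.9 + 31.8 + 25.5 + 27.8 + 26.1 + 22.6)/8 = 26.0750
Deviations from mean: -1.5750, 3.3250, -5.1750, 5.7250, -0.5750, 1.7250, 0.0250, -3.4750
Σ(y_t−ȳ)(y_{t+1}−ȳ) = (-5.2369) + (-17.2069) + (-29.6269) + (-3.2919) + (-0.9919) + (0.0431) + (-0.0869) = -56.3981
Denominator Σ(y_t−ȳ)² = 88.4750
r_1 = -56.3981 / 88.4750 = -0.637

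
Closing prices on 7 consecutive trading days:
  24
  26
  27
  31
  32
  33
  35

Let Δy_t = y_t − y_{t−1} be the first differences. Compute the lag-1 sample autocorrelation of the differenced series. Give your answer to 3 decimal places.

First differences Δy: 2, 1, 4, 1, 1, 2
Mean of differences = 1.8333
Numerator Σ(Δy_t−Δȳ)(Δy_{t+1}−Δȳ) = -3.1944
Denominator Σ(Δy_t−Δȳ)² = 6.8333
r_1(Δy) = -3.1944 / 6.8333 = -0.467

-0.467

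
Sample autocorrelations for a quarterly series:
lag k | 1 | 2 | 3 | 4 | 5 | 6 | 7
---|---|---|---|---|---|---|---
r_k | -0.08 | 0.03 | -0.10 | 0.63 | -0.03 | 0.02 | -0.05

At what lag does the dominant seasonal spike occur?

The largest autocorrelation is r_4 = 0.63; the remaining lags stay at or below 0.03.
The dominant spike at lag 4 indicates a seasonal period of 4.

4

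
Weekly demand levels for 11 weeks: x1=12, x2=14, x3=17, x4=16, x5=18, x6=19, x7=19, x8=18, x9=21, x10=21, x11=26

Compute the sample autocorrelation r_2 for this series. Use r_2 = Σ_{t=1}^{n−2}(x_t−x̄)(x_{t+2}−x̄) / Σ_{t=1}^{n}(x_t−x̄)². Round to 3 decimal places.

0.273

Mean x̄ = (12 + 14 + 17 + 16 + 18 + 19 + 19 + 18 + 21 + 21 + 26)/11 = 18.2727
Numerator Σ_{t=1}^{9}(x_t−x̄)(x_{t+2}−x̄) = 38.3058
Denominator Σ(x_t−x̄)² = 140.1818
r_2 = 38.3058 / 140.1818 = 0.273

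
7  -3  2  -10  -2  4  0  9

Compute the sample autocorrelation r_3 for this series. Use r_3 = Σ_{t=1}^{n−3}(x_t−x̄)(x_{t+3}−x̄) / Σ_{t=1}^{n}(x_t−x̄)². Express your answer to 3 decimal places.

Mean x̄ = (7 − 3 + 2 − 10 − 2 + 4 + 0 + 9)/8 = 0.8750
Deviations from mean: 6.1250, -3.8750, 1.1250, -10.8750, -2.8750, 3.1250, -0.8750, 8.1250
Σ(x_t−x̄)(x_{t+3}−x̄) = (-66.6094) + (11.1406) + (3.5156) + (9.5156) + (-23.3594) = -65.7969
Denominator Σ(x_t−x̄)² = 256.8750
r_3 = -65.7969 / 256.8750 = -0.256

-0.256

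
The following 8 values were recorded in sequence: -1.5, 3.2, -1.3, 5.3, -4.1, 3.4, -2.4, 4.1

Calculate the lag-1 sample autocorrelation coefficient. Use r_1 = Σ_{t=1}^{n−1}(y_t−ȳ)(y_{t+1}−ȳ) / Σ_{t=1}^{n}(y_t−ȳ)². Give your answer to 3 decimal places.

Mean ȳ = (-1.5 + 3.2 − 1.3 + 5.3 − 4.1 + 3.4 − 2.4 + 4.1)/8 = 0.8375
Deviations from mean: -2.3375, 2.3625, -2.1375, 4.4625, -4.9375, 2.5625, -3.2375, 3.2625
Σ(y_t−ȳ)(y_{t+1}−ȳ) = (-5.5223) + (-5.0498) + (-9.5386) + (-22.0336) + (-12.6523) + (-8.2961) + (-10.5623) = -73.6552
Denominator Σ(y_t−ȳ)² = 87.5988
r_1 = -73.6552 / 87.5988 = -0.841

-0.841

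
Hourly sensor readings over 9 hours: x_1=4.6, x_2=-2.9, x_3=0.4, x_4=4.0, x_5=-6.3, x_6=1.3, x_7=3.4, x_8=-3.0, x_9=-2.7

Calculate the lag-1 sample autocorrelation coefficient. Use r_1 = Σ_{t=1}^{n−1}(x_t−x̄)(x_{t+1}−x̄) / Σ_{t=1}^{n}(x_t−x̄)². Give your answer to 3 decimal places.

-0.387

Mean x̄ = (4.6 − 2.9 + 0.4 + 4.0 − 6.3 + 1.3 + 3.4 − 3.0 − 2.7)/9 = -0.1333
Numerator Σ_{t=1}^{8}(x_t−x̄)(x_{t+1}−x̄) = -44.4011
Denominator Σ(x_t−x̄)² = 114.8000
r_1 = -44.4011 / 114.8000 = -0.387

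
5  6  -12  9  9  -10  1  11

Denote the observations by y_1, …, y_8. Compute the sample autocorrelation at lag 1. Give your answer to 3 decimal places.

-0.314

Mean ȳ = (5 + 6 − 12 + 9 + 9 − 10 + 1 + 11)/8 = 2.3750
Deviations from mean: 2.6250, 3.6250, -14.3750, 6.6250, 6.6250, -12.3750, -1.3750, 8.6250
Numerator Σ_{t=1}^{7}(y_t−ȳ)(y_{t+1}−ȳ) = -170.7656
Denominator Σ(y_t−ȳ)² = 543.8750
r_1 = -170.7656 / 543.8750 = -0.314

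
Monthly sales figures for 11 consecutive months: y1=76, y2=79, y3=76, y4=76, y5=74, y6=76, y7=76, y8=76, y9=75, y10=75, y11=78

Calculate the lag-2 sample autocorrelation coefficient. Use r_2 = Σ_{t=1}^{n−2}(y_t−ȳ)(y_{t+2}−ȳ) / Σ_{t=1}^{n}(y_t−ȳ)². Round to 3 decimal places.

Mean ȳ = (76 + 79 + 76 + 76 + 74 + 76 + 76 + 76 + 75 + 75 + 78)/11 = 76.0909
Numerator Σ_{t=1}^{9}(y_t−ȳ)(y_{t+2}−ȳ) = -1.7438
Denominator Σ(y_t−ȳ)² = 18.9091
r_2 = -1.7438 / 18.9091 = -0.092

-0.092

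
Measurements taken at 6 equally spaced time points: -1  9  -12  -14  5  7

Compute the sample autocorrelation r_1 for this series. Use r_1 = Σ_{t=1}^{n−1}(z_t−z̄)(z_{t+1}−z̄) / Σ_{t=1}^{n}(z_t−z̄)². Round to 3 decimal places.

0.006

Mean z̄ = (-1 + 9 − 12 − 14 + 5 + 7)/6 = -1.0000
Σ(z_t−z̄)(z_{t+1}−z̄) = (0.0000) + (-110.0000) + (143.0000) + (-78.0000) + (48.0000) = 3.0000
Denominator Σ(z_t−z̄)² = 490.0000
r_1 = 3.0000 / 490.0000 = 0.006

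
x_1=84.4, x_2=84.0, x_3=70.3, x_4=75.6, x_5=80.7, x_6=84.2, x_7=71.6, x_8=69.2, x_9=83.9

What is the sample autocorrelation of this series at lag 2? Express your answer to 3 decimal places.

-0.609

Mean x̄ = (84.4 + 84.0 + 70.3 + 75.6 + 80.7 + 84.2 + 71.6 + 69.2 + 83.9)/9 = 78.2111
Σ(x_t−x̄)(x_{t+2}−x̄) = (-48.9610) + (-15.1154) + (-19.6899) + (-15.6377) + (-16.4543) + (-53.9665) + (-37.6099) = -207.4347
Denominator Σ(x_t−x̄)² = 340.5489
r_2 = -207.4347 / 340.5489 = -0.609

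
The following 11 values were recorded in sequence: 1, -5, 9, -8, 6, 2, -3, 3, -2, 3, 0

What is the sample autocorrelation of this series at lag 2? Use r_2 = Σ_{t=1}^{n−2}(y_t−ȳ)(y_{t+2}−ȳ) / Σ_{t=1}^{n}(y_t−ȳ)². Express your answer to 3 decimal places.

Mean ȳ = (1 − 5 + 9 − 8 + 6 + 2 − 3 + 3 − 2 + 3 + 0)/11 = 0.5455
Numerator Σ_{t=1}^{9}(y_t−ȳ)(y_{t+2}−ȳ) = 85.5868
Denominator Σ(y_t−ȳ)² = 238.7273
r_2 = 85.5868 / 238.7273 = 0.359

0.359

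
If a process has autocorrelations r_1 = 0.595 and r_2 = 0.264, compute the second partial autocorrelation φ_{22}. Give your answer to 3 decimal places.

φ_{22} = (r_2 − r_1²) / (1 − r_1²)
r_1² = (0.595)² = 0.354025
Numerator = 0.264 − 0.3540 = -0.0900; denominator = 1 − 0.3540 = 0.6460
φ_{22} = -0.0900 / 0.6460 = -0.139

-0.139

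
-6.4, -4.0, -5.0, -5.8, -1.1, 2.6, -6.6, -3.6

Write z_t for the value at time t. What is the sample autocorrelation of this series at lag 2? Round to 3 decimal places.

Mean z̄ = (-6.4 − 4.0 − 5.0 − 5.8 − 1.1 + 2.6 − 6.6 − 3.6)/8 = -3.7375
Deviations from mean: -2.6625, -0.2625, -1.2625, -2.0625, 2.6375, 6.3375, -2.8625, 0.1375
Σ(z_t−z̄)(z_{t+2}−z̄) = (3.3614) + (0.5414) + (-3.3298) + (-13.0711) + (-7.5498) + (0.8714) = -19.1766
Denominator Σ(z_t−z̄)² = 68.3388
r_2 = -19.1766 / 68.3388 = -0.281

-0.281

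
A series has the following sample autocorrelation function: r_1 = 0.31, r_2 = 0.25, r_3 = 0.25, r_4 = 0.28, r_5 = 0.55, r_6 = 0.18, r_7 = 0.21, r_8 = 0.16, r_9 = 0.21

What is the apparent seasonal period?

5

The largest autocorrelation is r_5 = 0.55; the remaining lags stay at or below 0.31. The elevated value at lag 1 (0.31), dropping to 0.25 at lag 2, reflects decaying short-term dependence rather than seasonality.
The dominant spike at lag 5 indicates a seasonal period of 5.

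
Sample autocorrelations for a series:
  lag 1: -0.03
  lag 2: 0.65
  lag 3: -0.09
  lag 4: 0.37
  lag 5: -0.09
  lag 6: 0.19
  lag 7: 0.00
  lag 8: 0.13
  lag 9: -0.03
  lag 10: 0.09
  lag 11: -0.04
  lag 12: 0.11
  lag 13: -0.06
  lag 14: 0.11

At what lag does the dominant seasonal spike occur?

The largest autocorrelation is r_2 = 0.65, with weaker echoes at lags 4 (0.37) and 6 (0.19); the remaining lags stay at or below 0.13.
The dominant spike at lag 2 indicates a seasonal period of 2.

2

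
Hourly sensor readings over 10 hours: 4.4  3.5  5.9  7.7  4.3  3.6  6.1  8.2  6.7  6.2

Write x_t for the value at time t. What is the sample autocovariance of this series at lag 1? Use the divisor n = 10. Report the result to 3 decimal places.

Mean x̄ = (4.4 + 3.5 + 5.9 + 7.7 + 4.3 + 3.6 + 6.1 + 8.2 + 6.7 + 6.2)/10 = 5.6600
Σ_{t=1}^{9}(x_t−x̄)(x_{t+1}−x̄) = 6.1344
γ_1 = 6.1344 / 10 = 0.613

0.613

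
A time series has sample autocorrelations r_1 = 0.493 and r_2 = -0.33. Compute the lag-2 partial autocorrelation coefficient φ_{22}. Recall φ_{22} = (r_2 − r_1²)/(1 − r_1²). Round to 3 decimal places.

φ_{22} = (r_2 − r_1²) / (1 − r_1²)
r_1² = (0.493)² = 0.243049
Numerator = -0.33 − 0.2430 = -0.5730; denominator = 1 − 0.2430 = 0.7570
φ_{22} = -0.5730 / 0.7570 = -0.757

-0.757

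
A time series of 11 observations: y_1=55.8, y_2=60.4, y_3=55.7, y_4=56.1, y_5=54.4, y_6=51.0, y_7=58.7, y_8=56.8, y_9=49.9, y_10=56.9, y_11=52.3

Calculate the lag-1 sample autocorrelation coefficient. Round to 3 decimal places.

Mean ȳ = (55.8 + 60.4 + 55.7 + 56.1 + 54.4 + 51.0 + 58.7 + 56.8 + 49.9 + 56.9 + 52.3)/11 = 55.2727
Numerator Σ_{t=1}^{10}(y_t−ȳ)(y_{t+1}−ȳ) = -22.9407
Denominator Σ(y_t−ȳ)² = 100.8818
r_1 = -22.9407 / 100.8818 = -0.227

-0.227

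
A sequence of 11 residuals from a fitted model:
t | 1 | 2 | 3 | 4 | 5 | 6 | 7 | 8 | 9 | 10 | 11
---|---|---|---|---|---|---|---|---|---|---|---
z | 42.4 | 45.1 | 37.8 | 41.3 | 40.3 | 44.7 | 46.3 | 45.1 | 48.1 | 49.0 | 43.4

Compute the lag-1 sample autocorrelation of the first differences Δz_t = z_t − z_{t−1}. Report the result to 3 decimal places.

-0.393

First differences Δz: 2.7, -7.3, 3.5, -1.0, 4.4, 1.6, -1.2, 3.0, 0.9, -5.6
Mean of differences = 0.1000
Numerator Σ(Δz_t−Δz̄)(Δz_{t+1}−Δz̄) = -54.3800
Denominator Σ(Δz_t−Δz̄)² = 138.2600
r_1(Δz) = -54.3800 / 138.2600 = -0.393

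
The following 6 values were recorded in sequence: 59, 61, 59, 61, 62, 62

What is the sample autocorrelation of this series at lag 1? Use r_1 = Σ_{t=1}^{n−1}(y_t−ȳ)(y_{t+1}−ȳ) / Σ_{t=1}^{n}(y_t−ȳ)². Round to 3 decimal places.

Mean ȳ = (59 + 61 + 59 + 61 + 62 + 62)/6 = 60.6667
Deviations from mean: -1.6667, 0.3333, -1.6667, 0.3333, 1.3333, 1.3333
Σ(y_t−ȳ)(y_{t+1}−ȳ) = (-0.5556) + (-0.5556) + (-0.5556) + (0.4444) + (1.7778) = 0.5556
Denominator Σ(y_t−ȳ)² = 9.3333
r_1 = 0.5556 / 9.3333 = 0.060

0.060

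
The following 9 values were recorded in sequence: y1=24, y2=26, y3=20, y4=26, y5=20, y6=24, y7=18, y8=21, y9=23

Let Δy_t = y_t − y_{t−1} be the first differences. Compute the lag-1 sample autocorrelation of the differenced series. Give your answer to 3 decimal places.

First differences Δy: 2, -6, 6, -6, 4, -6, 3, 2
Mean of differences = -0.1250
Numerator Σ(Δy_t−Δȳ)(Δy_{t+1}−Δȳ) = -144.6406
Denominator Σ(Δy_t−Δȳ)² = 176.8750
r_1(Δy) = -144.6406 / 176.8750 = -0.818

-0.818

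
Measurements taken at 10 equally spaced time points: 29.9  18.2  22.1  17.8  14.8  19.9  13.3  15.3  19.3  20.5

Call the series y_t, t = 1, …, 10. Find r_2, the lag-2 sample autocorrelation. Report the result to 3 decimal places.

Mean ȳ = (29.9 + 18.2 + 22.1 + 17.8 + 14.8 + 19.9 + 13.3 + 15.3 + 19.3 + 20.5)/10 = 19.1100
Numerator Σ_{t=1}^{8}(y_t−ȳ)(y_{t+2}−ȳ) = 35.1638
Denominator Σ(y_t−ȳ)² = 197.3490
r_2 = 35.1638 / 197.3490 = 0.178

0.178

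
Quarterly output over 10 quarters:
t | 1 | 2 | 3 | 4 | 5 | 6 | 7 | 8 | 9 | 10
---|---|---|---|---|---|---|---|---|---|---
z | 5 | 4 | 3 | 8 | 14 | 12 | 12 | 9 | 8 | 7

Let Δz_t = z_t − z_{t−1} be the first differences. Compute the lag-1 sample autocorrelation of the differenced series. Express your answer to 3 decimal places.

0.220

First differences Δz: -1, -1, 5, 6, -2, 0, -3, -1, -1
Mean of differences = 0.2222
Numerator Σ(Δz_t−Δz̄)(Δz_{t+1}−Δz̄) = 17.0617
Denominator Σ(Δz_t−Δz̄)² = 77.5556
r_1(Δz) = 17.0617 / 77.5556 = 0.220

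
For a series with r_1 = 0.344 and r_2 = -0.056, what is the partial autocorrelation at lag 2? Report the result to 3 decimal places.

φ_{22} = (r_2 − r_1²) / (1 − r_1²)
r_1² = (0.344)² = 0.118336
Numerator = -0.056 − 0.1183 = -0.1743; denominator = 1 − 0.1183 = 0.8817
φ_{22} = -0.1743 / 0.8817 = -0.198

-0.198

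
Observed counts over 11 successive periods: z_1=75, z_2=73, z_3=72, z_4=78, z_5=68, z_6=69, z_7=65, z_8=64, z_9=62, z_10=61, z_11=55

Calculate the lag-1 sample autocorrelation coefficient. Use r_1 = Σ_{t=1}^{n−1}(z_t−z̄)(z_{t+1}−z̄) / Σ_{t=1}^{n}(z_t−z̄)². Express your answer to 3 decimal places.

Mean z̄ = (75 + 73 + 72 + 78 + 68 + 69 + 65 + 64 + 62 + 61 + 55)/11 = 67.4545
Numerator Σ_{t=1}^{10}(z_t−z̄)(z_{t+1}−z̄) = 260.7025
Denominator Σ(z_t−z̄)² = 466.7273
r_1 = 260.7025 / 466.7273 = 0.559

0.559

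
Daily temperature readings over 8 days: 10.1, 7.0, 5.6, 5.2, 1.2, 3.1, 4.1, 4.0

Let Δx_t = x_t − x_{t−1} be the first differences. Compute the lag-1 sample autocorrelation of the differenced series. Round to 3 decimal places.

First differences Δx: -3.1, -1.4, -0.4, -4.0, 1.9, 1.0, -0.1
Mean of differences = -0.8714
Numerator Σ(Δx_t−Δx̄)(Δx_{t+1}−Δx̄) = -2.5865
Denominator Σ(Δx_t−Δx̄)² = 27.0343
r_1(Δx) = -2.5865 / 27.0343 = -0.096

-0.096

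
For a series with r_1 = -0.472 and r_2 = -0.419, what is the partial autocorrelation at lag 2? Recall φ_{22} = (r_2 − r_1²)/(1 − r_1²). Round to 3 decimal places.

-0.826

φ_{22} = (r_2 − r_1²) / (1 − r_1²)
r_1² = (-0.472)² = 0.222784
Numerator = -0.419 − 0.2228 = -0.6418; denominator = 1 − 0.2228 = 0.7772
φ_{22} = -0.6418 / 0.7772 = -0.826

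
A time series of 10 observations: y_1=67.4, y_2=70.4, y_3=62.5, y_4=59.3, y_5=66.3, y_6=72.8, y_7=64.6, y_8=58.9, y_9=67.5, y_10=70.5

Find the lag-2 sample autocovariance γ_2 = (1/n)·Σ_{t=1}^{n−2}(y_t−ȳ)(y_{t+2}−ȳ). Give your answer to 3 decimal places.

Mean ȳ = (67.4 + 70.4 + 62.5 + 59.3 + 66.3 + 72.8 + 64.6 + 58.9 + 67.5 + 70.5)/10 = 66.0200
Σ_{t=1}^{8}(y_t−ȳ)(y_{t+2}−ȳ) = -163.5088
γ_2 = -163.5088 / 10 = -16.351

-16.351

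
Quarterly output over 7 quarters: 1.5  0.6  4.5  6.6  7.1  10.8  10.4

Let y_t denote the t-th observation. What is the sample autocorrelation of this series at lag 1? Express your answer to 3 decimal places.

0.612

Mean ȳ = (1.5 + 0.6 + 4.5 + 6.6 + 7.1 + 10.8 + 10.4)/7 = 5.9286
Numerator Σ_{t=1}^{6}(y_t−ȳ)(y_{t+1}−ȳ) = 58.5263
Denominator Σ(y_t−ȳ)² = 95.5943
r_1 = 58.5263 / 95.5943 = 0.612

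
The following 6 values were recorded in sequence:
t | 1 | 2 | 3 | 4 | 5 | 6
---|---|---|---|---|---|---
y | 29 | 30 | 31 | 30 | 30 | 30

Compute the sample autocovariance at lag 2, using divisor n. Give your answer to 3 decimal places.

Mean ȳ = (29 + 30 + 31 + 30 + 30 + 30)/6 = 30.0000
Deviations: -1.0000, 0.0000, 1.0000, 0.0000, 0.0000, 0.0000
Σ_{t=1}^{4}(y_t−ȳ)(y_{t+2}−ȳ) = -1.0000
γ_2 = -1.0000 / 6 = -0.167

-0.167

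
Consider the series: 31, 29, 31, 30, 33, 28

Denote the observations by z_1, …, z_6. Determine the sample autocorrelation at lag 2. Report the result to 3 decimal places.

Mean z̄ = (31 + 29 + 31 + 30 + 33 + 28)/6 = 30.3333
Deviations from mean: 0.6667, -1.3333, 0.6667, -0.3333, 2.6667, -2.3333
Σ(z_t−z̄)(z_{t+2}−z̄) = (0.4444) + (0.4444) + (1.7778) + (0.7778) = 3.4444
Denominator Σ(z_t−z̄)² = 15.3333
r_2 = 3.4444 / 15.3333 = 0.225

0.225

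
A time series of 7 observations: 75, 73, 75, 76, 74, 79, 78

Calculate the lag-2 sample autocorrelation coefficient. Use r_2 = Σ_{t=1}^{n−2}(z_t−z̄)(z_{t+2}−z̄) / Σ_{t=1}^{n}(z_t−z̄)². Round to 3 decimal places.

-0.074

Mean z̄ = (75 + 73 + 75 + 76 + 74 + 79 + 78)/7 = 75.7143
Deviations from mean: -0.7143, -2.7143, -0.7143, 0.2857, -1.7143, 3.2857, 2.2857
Numerator Σ_{t=1}^{5}(z_t−z̄)(z_{t+2}−z̄) = -2.0204
Denominator Σ(z_t−z̄)² = 27.4286
r_2 = -2.0204 / 27.4286 = -0.074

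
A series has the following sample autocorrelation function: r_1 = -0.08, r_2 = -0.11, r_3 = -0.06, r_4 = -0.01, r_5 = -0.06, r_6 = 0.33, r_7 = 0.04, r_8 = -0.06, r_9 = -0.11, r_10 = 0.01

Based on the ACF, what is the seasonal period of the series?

6

The largest autocorrelation is r_6 = 0.33; the remaining lags stay at or below 0.04.
The dominant spike at lag 6 indicates a seasonal period of 6.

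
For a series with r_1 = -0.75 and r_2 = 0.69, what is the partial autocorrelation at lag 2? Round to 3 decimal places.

φ_{22} = (r_2 − r_1²) / (1 − r_1²)
r_1² = (-0.75)² = 0.5625
Numerator = 0.69 − 0.5625 = 0.1275; denominator = 1 − 0.5625 = 0.4375
φ_{22} = 0.1275 / 0.4375 = 0.291

0.291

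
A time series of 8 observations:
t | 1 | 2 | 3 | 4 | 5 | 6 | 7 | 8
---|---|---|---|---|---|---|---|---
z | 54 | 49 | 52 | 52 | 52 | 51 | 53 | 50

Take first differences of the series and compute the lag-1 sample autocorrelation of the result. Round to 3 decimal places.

-0.460

First differences Δz: -5, 3, 0, 0, -1, 2, -3
Mean of differences = -0.5714
Numerator Σ(Δz_t−Δz̄)(Δz_{t+1}−Δz̄) = -21.0408
Denominator Σ(Δz_t−Δz̄)² = 45.7143
r_1(Δz) = -21.0408 / 45.7143 = -0.460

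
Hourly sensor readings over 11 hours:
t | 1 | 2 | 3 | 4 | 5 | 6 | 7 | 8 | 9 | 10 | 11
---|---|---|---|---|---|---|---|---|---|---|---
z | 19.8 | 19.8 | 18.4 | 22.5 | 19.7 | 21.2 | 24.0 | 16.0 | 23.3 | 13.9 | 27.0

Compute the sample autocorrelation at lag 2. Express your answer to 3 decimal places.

Mean z̄ = (19.8 + 19.8 + 18.4 + 22.5 + 19.7 + 21.2 + 24.0 + 16.0 + 23.3 + 13.9 + 27.0)/11 = 20.5091
Numerator Σ_{t=1}^{9}(z_t−z̄)(z_{t+2}−z̄) = 54.8853
Denominator Σ(z_t−z̄)² = 136.6691
r_2 = 54.8853 / 136.6691 = 0.402

0.402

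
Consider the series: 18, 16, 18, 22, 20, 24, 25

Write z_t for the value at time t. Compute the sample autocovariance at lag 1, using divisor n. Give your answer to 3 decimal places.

4.545

Mean z̄ = (18 + 16 + 18 + 22 + 20 + 24 + 25)/7 = 20.4286
Deviations: -2.4286, -4.4286, -2.4286, 1.5714, -0.4286, 3.5714, 4.5714
Σ_{t=1}^{6}(z_t−z̄)(z_{t+1}−z̄) = 31.8163
γ_1 = 31.8163 / 7 = 4.545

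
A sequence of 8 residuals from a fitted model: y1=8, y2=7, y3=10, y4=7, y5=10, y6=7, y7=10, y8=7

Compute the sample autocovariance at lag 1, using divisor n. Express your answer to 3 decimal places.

Mean ȳ = (8 + 7 + 10 + 7 + 10 + 7 + 10 + 7)/8 = 8.2500
Σ_{t=1}^{7}(y_t−ȳ)(y_{t+1}−ȳ) = -12.8125
γ_1 = -12.8125 / 8 = -1.602

-1.602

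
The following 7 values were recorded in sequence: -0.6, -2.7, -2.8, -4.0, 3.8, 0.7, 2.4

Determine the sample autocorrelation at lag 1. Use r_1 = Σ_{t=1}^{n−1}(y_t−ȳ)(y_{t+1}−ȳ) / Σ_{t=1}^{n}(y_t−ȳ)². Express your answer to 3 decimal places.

Mean ȳ = (-0.6 − 2.7 − 2.8 − 4.0 + 3.8 + 0.7 + 2.4)/7 = -0.4571
Σ(y_t−ȳ)(y_{t+1}−ȳ) = (0.3204) + (5.2547) + (8.3004) + (-15.0824) + (4.9261) + (3.3061) = 7.0253
Denominator Σ(y_t−ȳ)² = 50.7171
r_1 = 7.0253 / 50.7171 = 0.139

0.139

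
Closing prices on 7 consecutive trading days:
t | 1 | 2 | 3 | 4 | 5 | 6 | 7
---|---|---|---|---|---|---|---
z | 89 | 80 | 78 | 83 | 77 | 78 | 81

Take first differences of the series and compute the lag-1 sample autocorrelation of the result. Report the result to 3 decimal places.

First differences Δz: -9, -2, 5, -6, 1, 3
Mean of differences = -1.3333
Numerator Σ(Δz_t−Δz̄)(Δz_{t+1}−Δz̄) = -29.4444
Denominator Σ(Δz_t−Δz̄)² = 145.3333
r_1(Δz) = -29.4444 / 145.3333 = -0.203

-0.203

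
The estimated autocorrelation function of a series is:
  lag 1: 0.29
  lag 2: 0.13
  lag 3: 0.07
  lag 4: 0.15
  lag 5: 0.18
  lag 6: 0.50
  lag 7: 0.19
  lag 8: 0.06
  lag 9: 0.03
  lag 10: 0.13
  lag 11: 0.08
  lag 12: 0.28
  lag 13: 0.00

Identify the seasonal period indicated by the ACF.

The largest autocorrelation is r_6 = 0.50; the remaining lags stay at or below 0.29. The elevated value at lag 1 (0.29), dropping to 0.13 at lag 2, reflects decaying short-term dependence rather than seasonality.
The dominant spike at lag 6 indicates a seasonal period of 6.

6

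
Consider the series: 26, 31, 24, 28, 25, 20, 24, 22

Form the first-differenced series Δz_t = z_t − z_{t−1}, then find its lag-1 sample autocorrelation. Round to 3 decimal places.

-0.651

First differences Δz: 5, -7, 4, -3, -5, 4, -2
Mean of differences = -0.5714
Numerator Σ(Δz_t−Δz̄)(Δz_{t+1}−Δz̄) = -92.3265
Denominator Σ(Δz_t−Δz̄)² = 141.7143
r_1(Δz) = -92.3265 / 141.7143 = -0.651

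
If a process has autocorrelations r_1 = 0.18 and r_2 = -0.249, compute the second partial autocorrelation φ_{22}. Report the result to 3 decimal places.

-0.291

φ_{22} = (r_2 − r_1²) / (1 − r_1²)
r_1² = (0.18)² = 0.0324
Numerator = -0.249 − 0.0324 = -0.2814; denominator = 1 − 0.0324 = 0.9676
φ_{22} = -0.2814 / 0.9676 = -0.291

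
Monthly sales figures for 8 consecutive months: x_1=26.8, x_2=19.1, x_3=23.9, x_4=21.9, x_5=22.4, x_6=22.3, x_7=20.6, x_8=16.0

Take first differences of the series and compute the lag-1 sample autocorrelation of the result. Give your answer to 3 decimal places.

-0.422

First differences Δx: -7.7, 4.8, -2.0, 0.5, -0.1, -1.7, -4.6
Mean of differences = -1.5429
Numerator Σ(Δx_t−Δx̄)(Δx_{t+1}−Δx̄) = -39.6861
Denominator Σ(Δx_t−Δx̄)² = 93.9771
r_1(Δx) = -39.6861 / 93.9771 = -0.422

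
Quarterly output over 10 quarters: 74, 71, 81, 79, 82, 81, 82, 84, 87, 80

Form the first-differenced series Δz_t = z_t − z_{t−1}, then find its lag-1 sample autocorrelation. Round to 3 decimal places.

-0.462

First differences Δz: -3, 10, -2, 3, -1, 1, 2, 3, -7
Mean of differences = 0.6667
Numerator Σ(Δz_t−Δz̄)(Δz_{t+1}−Δz̄) = -84.1111
Denominator Σ(Δz_t−Δz̄)² = 182.0000
r_1(Δz) = -84.1111 / 182.0000 = -0.462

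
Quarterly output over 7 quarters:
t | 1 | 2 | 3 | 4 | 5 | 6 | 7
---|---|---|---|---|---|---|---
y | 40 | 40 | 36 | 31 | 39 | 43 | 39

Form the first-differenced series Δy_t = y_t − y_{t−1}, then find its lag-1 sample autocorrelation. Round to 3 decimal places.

-0.026

First differences Δy: 0, -4, -5, 8, 4, -4
Mean of differences = -0.1667
Numerator Σ(Δy_t−Δȳ)(Δy_{t+1}−Δȳ) = -3.5278
Denominator Σ(Δy_t−Δȳ)² = 136.8333
r_1(Δy) = -3.5278 / 136.8333 = -0.026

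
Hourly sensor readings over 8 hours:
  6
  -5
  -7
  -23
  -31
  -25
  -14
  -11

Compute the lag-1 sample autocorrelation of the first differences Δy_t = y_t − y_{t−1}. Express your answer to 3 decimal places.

First differences Δy: -11, -2, -16, -8, 6, 11, 3
Mean of differences = -2.4286
Numerator Σ(Δy_t−Δȳ)(Δy_{t+1}−Δȳ) = 205.2449
Denominator Σ(Δy_t−Δȳ)² = 569.7143
r_1(Δy) = 205.2449 / 569.7143 = 0.360

0.360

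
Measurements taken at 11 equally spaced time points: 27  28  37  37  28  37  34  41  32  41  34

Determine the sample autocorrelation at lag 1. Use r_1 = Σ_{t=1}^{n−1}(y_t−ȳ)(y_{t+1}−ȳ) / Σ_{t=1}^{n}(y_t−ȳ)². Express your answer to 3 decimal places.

Mean ȳ = (27 + 28 + 37 + 37 + 28 + 37 + 34 + 41 + 32 + 41 + 34)/11 = 34.1818
Numerator Σ_{t=1}^{10}(y_t−ȳ)(y_{t+1}−ȳ) = -32.6694
Denominator Σ(y_t−ȳ)² = 249.6364
r_1 = -32.6694 / 249.6364 = -0.131

-0.131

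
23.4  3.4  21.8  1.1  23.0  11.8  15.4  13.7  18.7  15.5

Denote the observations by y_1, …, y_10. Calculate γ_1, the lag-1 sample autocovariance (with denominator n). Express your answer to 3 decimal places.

-41.489

Mean ȳ = (23.4 + 3.4 + 21.8 + 1.1 + 23.0 + 11.8 + 15.4 + 13.7 + 18.7 + 15.5)/10 = 14.7800
Σ_{t=1}^{9}(y_t−ȳ)(y_{t+1}−ȳ) = -414.8904
γ_1 = -414.8904 / 10 = -41.489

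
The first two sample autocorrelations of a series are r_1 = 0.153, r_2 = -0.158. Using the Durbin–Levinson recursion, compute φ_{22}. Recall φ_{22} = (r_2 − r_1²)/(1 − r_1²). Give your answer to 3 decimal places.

φ_{22} = (r_2 − r_1²) / (1 − r_1²)
r_1² = (0.153)² = 0.023409
Numerator = -0.158 − 0.0234 = -0.1814; denominator = 1 − 0.0234 = 0.9766
φ_{22} = -0.1814 / 0.9766 = -0.186

-0.186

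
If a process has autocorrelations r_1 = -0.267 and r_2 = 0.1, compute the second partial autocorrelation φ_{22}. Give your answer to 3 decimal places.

0.031

φ_{22} = (r_2 − r_1²) / (1 − r_1²)
r_1² = (-0.267)² = 0.071289
Numerator = 0.1 − 0.0713 = 0.0287; denominator = 1 − 0.0713 = 0.9287
φ_{22} = 0.0287 / 0.9287 = 0.031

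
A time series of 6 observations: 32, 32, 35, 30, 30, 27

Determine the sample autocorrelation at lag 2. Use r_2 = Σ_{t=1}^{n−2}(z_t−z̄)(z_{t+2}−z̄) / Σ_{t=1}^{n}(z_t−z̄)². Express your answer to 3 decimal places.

Mean z̄ = (32 + 32 + 35 + 30 + 30 + 27)/6 = 31.0000
Deviations from mean: 1.0000, 1.0000, 4.0000, -1.0000, -1.0000, -4.0000
Σ(z_t−z̄)(z_{t+2}−z̄) = (4.0000) + (-1.0000) + (-4.0000) + (4.0000) = 3.0000
Denominator Σ(z_t−z̄)² = 36.0000
r_2 = 3.0000 / 36.0000 = 0.083

0.083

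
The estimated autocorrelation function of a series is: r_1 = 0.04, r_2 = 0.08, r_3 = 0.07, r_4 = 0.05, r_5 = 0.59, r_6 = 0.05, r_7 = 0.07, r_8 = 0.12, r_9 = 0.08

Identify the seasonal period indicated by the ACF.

5

The largest autocorrelation is r_5 = 0.59; the remaining lags stay at or below 0.12.
The dominant spike at lag 5 indicates a seasonal period of 5.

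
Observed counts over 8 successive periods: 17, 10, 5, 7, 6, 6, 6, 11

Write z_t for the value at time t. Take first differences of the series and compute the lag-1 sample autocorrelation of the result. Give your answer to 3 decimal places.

First differences Δz: -7, -5, 2, -1, 0, 0, 5
Mean of differences = -0.8571
Numerator Σ(Δz_t−Δz̄)(Δz_{t+1}−Δz̄) = 18.8367
Denominator Σ(Δz_t−Δz̄)² = 98.8571
r_1(Δz) = 18.8367 / 98.8571 = 0.191

0.191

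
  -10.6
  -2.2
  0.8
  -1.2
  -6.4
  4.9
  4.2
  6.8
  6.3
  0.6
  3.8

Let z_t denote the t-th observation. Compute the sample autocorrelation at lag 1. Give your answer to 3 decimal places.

Mean z̄ = (-10.6 − 2.2 + 0.8 − 1.2 − 6.4 + 4.9 + 4.2 + 6.8 + 6.3 + 0.6 + 3.8)/11 = 0.6364
Numerator Σ_{t=1}^{10}(z_t−z̄)(z_{t+1}−z̄) = 85.7732
Denominator Σ(z_t−z̄)² = 298.1655
r_1 = 85.7732 / 298.1655 = 0.288

0.288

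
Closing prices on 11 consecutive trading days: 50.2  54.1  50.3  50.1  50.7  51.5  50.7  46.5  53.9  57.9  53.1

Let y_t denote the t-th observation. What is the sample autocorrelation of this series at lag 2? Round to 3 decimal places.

Mean ȳ = (50.2 + 54.1 + 50.3 + 50.1 + 50.7 + 51.5 + 50.7 + 46.5 + 53.9 + 57.9 + 53.1)/11 = 51.7273
Numerator Σ_{t=1}^{9}(y_t−ȳ)(y_{t+2}−ȳ) = -29.1179
Denominator Σ(y_t−ȳ)² = 86.8418
r_2 = -29.1179 / 86.8418 = -0.335

-0.335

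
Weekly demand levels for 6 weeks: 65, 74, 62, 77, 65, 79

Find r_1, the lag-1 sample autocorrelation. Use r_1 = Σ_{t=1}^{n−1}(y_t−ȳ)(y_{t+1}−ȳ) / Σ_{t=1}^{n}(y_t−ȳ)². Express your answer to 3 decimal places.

Mean ȳ = (65 + 74 + 62 + 77 + 65 + 79)/6 = 70.3333
Deviations from mean: -5.3333, 3.6667, -8.3333, 6.6667, -5.3333, 8.6667
Σ(y_t−ȳ)(y_{t+1}−ȳ) = (-19.5556) + (-30.5556) + (-55.5556) + (-35.5556) + (-46.2222) = -187.4444
Denominator Σ(y_t−ȳ)² = 259.3333
r_1 = -187.4444 / 259.3333 = -0.723

-0.723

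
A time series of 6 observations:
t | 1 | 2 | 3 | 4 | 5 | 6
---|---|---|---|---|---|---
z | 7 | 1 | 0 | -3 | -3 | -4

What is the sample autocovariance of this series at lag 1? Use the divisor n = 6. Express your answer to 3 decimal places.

Mean z̄ = (7 + 1 + 0 − 3 − 3 − 4)/6 = -0.3333
Σ_{t=1}^{5}(z_t−z̄)(z_{t+1}−z̄) = 26.2222
γ_1 = 26.2222 / 6 = 4.370

4.370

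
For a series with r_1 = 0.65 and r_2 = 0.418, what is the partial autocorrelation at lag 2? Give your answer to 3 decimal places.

-0.008

φ_{22} = (r_2 − r_1²) / (1 − r_1²)
r_1² = (0.65)² = 0.4225
Numerator = 0.418 − 0.4225 = -0.0045; denominator = 1 − 0.4225 = 0.5775
φ_{22} = -0.0045 / 0.5775 = -0.008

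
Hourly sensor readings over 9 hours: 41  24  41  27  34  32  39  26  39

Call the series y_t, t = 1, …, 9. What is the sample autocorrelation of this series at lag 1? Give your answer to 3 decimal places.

-0.781

Mean ȳ = (41 + 24 + 41 + 27 + 34 + 32 + 39 + 26 + 39)/9 = 33.6667
Numerator Σ_{t=1}^{8}(y_t−ȳ)(y_{t+1}−ȳ) = -284.1111
Denominator Σ(y_t−ȳ)² = 364.0000
r_1 = -284.1111 / 364.0000 = -0.781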